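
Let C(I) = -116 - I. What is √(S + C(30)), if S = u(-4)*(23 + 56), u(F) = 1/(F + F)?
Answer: I*√2494/4 ≈ 12.485*I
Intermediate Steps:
u(F) = 1/(2*F)
S = -79/8 (S = ((½)/(-4))*(23 + 56) = ((½)*(-¼))*79 = -⅛*79 = -79/8 ≈ -9.8750)
√(S + C(30)) = √(-79/8 + (-116 - 1*30)) = √(-79/8 + (-116 - 30)) = √(-79/8 - 146) = √(-1247/8) = I*√2494/4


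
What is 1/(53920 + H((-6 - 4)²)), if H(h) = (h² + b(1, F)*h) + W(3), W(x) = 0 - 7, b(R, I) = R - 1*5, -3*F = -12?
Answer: 1/63513 ≈ 1.5745e-5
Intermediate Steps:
F = 4 (F = -⅓*(-12) = 4)
b(R, I) = -5 + R (b(R, I) = R - 5 = -5 + R)
W(x) = -7
H(h) = -7 + h² - 4*h (H(h) = (h² + (-5 + 1)*h) - 7 = (h² - 4*h) - 7 = -7 + h² - 4*h)
1/(53920 + H((-6 - 4)²)) = 1/(53920 + (-7 + ((-6 - 4)²)² - 4*(-6 - 4)²)) = 1/(53920 + (-7 + ((-10)²)² - 4*(-10)²)) = 1/(53920 + (-7 + 100² - 4*100)) = 1/(53920 + (-7 + 10000 - 400)) = 1/(53920 + 9593) = 1/63513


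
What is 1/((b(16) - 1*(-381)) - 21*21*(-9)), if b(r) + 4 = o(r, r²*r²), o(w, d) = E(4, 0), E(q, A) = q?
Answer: 1/4350 ≈ 0.00022989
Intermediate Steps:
o(w, d) = 4
b(r) = 0 (b(r) = -4 + 4 = 0)
1/((b(16) - 1*(-381)) - 21*21*(-9)) = 1/((0 - 1*(-381)) - 21*21*(-9)) = 1/((0 + 381) - 441*(-9)) = 1/(381 + 3969) = 1/4350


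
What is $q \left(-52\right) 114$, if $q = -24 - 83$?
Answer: $634296$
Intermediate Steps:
$q = -107$
$q \left(-52\right) 114 = \left(-107\right) \left(-52\right) 114 = 5564 \cdot 114 = 634296$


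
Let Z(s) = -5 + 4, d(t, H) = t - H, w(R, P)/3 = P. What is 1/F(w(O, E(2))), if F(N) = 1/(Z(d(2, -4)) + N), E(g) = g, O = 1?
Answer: 5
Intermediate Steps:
w(R, P) = 3*P
Z(s) = -1
F(N) = 1/(-1 + N)
1/F(w(O, E(2))) = 1/(1/(-1 + 3*2)) = 1/(1/(-1 + 6)) = 1/(1/5) = 1/(⅕) = 5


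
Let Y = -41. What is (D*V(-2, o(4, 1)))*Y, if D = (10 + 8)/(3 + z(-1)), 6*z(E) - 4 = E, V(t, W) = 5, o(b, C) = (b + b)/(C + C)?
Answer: -7380/7 ≈ -1054.3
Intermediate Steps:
o(b, C) = b/C (o(b, C) = (2*b)/((2*C)) = (2*b)*(1/(2*C)) = b/C)
z(E) = 2/3 + E/6
D = 36/7 (D = (10 + 8)/(3 + (2/3 + (1/6)*(-1))) = 18/(3 + (2/3 - 1/6)) = 18/(3 + 1/2) = 18/(7/2) = 18*(2/7) = 36/7 ≈ 5.1429)
(D*V(-2, o(4, 1)))*Y = ((36/7)*5)*(-41) = (180/7)*(-41) = -7380/7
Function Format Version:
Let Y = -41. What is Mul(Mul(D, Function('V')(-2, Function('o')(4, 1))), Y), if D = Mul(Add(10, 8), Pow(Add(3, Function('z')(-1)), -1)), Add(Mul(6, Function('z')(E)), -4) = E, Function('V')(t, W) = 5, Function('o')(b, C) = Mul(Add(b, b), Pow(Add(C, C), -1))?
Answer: Rational(-7380, 7) ≈ -1054.3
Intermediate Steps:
Function('o')(b, C) = Mul(b, Pow(C, -1)) (Function('o')(b, C) = Mul(Mul(2, b), Pow(Mul(2, C), -1)) = Mul(Mul(2, b), Mul(Rational(1, 2), Pow(C, -1))) = Mul(b, Pow(C, -1)))
Function('z')(E) = Add(Rational(2, 3), Mul(Rational(1, 6), E))
D = Rational(36, 7) (D = Mul(Add(10, 8), Pow(Add(3, Add(Rational(2, 3), Mul(Rational(1, 6), -1))), -1)) = Mul(18, Pow(Add(3, Add(Rational(2, 3), Rational(-1, 6))), -1)) = Mul(18, Pow(Add(3, Rational(1, 2)), -1)) = Mul(18, Pow(Rational(7, 2), -1)) = Mul(18, Rational(2, 7)) = Rational(36, 7) ≈ 5.1429)
Mul(Mul(D, Function('V')(-2, Function('o')(4, 1))), Y) = Mul(Mul(Rational(36, 7), 5), -41) = Mul(Rational(180, 7), -41) = Rational(-7380, 7)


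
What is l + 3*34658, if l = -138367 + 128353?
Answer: 93960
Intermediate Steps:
l = -10014
l + 3*34658 = -10014 + 3*34658 = -10014 + 103974 = 93960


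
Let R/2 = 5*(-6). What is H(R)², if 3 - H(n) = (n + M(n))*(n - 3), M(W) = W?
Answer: 57108249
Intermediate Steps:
R = -60 (R = 2*(5*(-6)) = 2*(-30) = -60)
H(n) = 3 - 2*n*(-3 + n) (H(n) = 3 - (n + n)*(n - 3) = 3 - 2*n*(-3 + n))
H(R)² = (3 - 2*(-60)² + 6*(-60))² = (3 - 2*3600 - 360)² = (3 - 7200 - 360)² = (-7557)² = 57108249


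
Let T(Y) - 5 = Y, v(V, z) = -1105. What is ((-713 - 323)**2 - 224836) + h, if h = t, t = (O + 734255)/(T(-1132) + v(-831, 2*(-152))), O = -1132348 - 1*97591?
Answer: 52618289/62 ≈ 8.4868e+5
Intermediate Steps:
T(Y) = 5 + Y
O = -1229939 (O = -1132348 - 97591 = -1229939)
t = 13769/62 (t = (-1229939 + 734255)/((5 - 1132) - 1105) = -495684/(-1127 - 1105) = -495684/(-2232) = -495684*(-1/2232) = 13769/62 ≈ 222.08)
h = 13769/62 ≈ 222.08
((-713 - 323)**2 - 224836) + h = ((-713 - 323)**2 - 224836) + 13769/62 = ((-1036)**2 - 224836) + 13769/62 = (1073296 - 224836) + 13769/62 = 848460 + 13769/62 = 52618289/62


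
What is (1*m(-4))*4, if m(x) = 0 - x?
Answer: 16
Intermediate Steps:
m(x) = -x
(1*m(-4))*4 = (1*(-1*(-4)))*4 = (1*4)*4 = 4*4 = 16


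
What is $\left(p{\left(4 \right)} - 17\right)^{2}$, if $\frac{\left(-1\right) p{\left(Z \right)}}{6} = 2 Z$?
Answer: $4225$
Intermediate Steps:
$p{\left(Z \right)} = - 12 Z$ ($p{\left(Z \right)} = - 6 \cdot 2 Z = - 12 Z$)
$\left(p{\left(4 \right)} - 17\right)^{2} = \left(\left(-12\right) 4 - 17\right)^{2} = \left(-48 - 17\right)^{2} = \left(-65\right)^{2} = 4225$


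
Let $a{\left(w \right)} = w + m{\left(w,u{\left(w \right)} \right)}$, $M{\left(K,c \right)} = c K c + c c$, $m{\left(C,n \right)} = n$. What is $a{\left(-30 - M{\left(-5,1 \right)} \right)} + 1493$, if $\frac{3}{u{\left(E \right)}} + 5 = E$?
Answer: $\frac{45474}{31} \approx 1466.9$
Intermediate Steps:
$u{\left(E \right)} = \frac{3}{-5 + E}$
$M{\left(K,c \right)} = c^{2} + K c^{2}$ ($M{\left(K,c \right)} = K c c + c^{2} = K c^{2} + c^{2} = c^{2} + K c^{2}$)
$a{\left(w \right)} = w + \frac{3}{-5 + w}$
$a{\left(-30 - M{\left(-5,1 \right)} \right)} + 1493 = \frac{3 + \left(-30 - 1^{2} \left(1 - 5\right)\right) \left(-5 - \left(30 + 1^{2} \left(1 - 5\right)\right)\right)}{-5 - \left(30 + 1^{2} \left(1 - 5\right)\right)} + 1493 = \frac{3 + \left(-30 - 1 \left(-4\right)\right) \left(-5 - \left(30 + 1 \left(-4\right)\right)\right)}{-5 - \left(30 + 1 \left(-4\right)\right)} + 1493 = \frac{3 + \left(-30 - -4\right) \left(-5 - 26\right)}{-5 - 26} + 1493 = \frac{3 + \left(-30 + 4\right) \left(-5 + \left(-30 + 4\right)\right)}{-5 + \left(-30 + 4\right)} + 1493 = \frac{3 - 26 \left(-5 - 26\right)}{-5 - 26} + 1493 = \frac{3 - -806}{-31} + 1493 = - \frac{3 + 806}{31} + 1493 = \left(- \frac{1}{31}\right) 809 + 1493 = - \frac{809}{31} + 1493 = \frac{45474}{31}$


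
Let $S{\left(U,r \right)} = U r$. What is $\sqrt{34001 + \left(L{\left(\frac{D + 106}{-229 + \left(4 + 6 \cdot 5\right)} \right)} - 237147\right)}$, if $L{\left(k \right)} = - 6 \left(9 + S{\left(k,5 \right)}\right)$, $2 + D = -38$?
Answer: $\frac{2 i \sqrt{8584771}}{13} \approx 450.77 i$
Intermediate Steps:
$D = -40$ ($D = -2 - 38 = -40$)
$L{\left(k \right)} = -54 - 30 k$ ($L{\left(k \right)} = - 6 \left(9 + k 5\right) = - 6 \left(9 + 5 k\right) = -54 - 30 k$)
$\sqrt{34001 + \left(L{\left(\frac{D + 106}{-229 + \left(4 + 6 \cdot 5\right)} \right)} - 237147\right)} = \sqrt{34001 - \left(237201 + \frac{30 \left(-40 + 106\right)}{-229 + \left(4 + 6 \cdot 5\right)}\right)} = \sqrt{34001 - \left(237201 + 30 \cdot 66 \frac{1}{-229 + \left(4 + 30\right)}\right)} = \sqrt{34001 - \left(237201 + 30 \cdot 66 \frac{1}{-229 + 34}\right)} = \sqrt{34001 - \left(237201 + 30 \cdot 66 \frac{1}{-195}\right)} = \sqrt{34001 - \left(237201 + 30 \cdot 66 \left(- \frac{1}{195}\right)\right)} = \sqrt{34001 - \frac{3083481}{13}} = \sqrt{- \frac{2641468}{13}} = \frac{2 i \sqrt{8584771}}{13}$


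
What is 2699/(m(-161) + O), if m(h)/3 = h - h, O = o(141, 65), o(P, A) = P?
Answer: 2699/141 ≈ 19.142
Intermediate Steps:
O = 141
m(h) = 0 (m(h) = 3*(h - h) = 3*0 = 0)
2699/(m(-161) + O) = 2699/(0 + 141) = 2699/141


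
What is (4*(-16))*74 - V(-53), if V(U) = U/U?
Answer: -4737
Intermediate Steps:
V(U) = 1
(4*(-16))*74 - V(-53) = (4*(-16))*74 - 1*1 = -64*74 - 1 = -4736 - 1 = -4737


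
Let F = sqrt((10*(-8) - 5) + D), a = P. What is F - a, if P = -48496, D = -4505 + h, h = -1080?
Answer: 48496 + 9*I*sqrt(70) ≈ 48496.0 + 75.299*I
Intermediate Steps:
D = -5585 (D = -4505 - 1080 = -5585)
a = -48496
F = 9*I*sqrt(70) (F = sqrt((10*(-8) - 5) - 5585) = sqrt((-80 - 5) - 5585) = sqrt(-85 - 5585) = sqrt(-5670) = 9*I*sqrt(70) ≈ 75.299*I)
F - a = 9*I*sqrt(70) - 1*(-48496) = 9*I*sqrt(70) + 48496 = 48496 + 9*I*sqrt(70)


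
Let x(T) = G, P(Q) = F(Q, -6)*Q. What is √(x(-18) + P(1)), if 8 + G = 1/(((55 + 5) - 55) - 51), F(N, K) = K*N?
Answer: I*√29670/46 ≈ 3.7446*I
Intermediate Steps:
P(Q) = -6*Q² (P(Q) = (-6*Q)*Q = -6*Q²)
G = -369/46 (G = -8 + 1/(((55 + 5) - 55) - 51) = -8 + 1/((60 - 55) - 51) = -8 + 1/(5 - 51) = -8 + 1/(-46) = -8 - 1/46 = -369/46 ≈ -8.0217)
x(T) = -369/46
√(x(-18) + P(1)) = √(-369/46 - 6*1²) = √(-369/46 - 6*1) = √(-369/46 - 6) = √(-645/46) = I*√29670/46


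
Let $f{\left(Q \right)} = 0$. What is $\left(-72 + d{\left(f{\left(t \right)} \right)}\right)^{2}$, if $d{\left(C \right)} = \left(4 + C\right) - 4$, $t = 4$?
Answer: $5184$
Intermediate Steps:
$d{\left(C \right)} = C$
$\left(-72 + d{\left(f{\left(t \right)} \right)}\right)^{2} = \left(-72 + 0\right)^{2} = \left(-72\right)^{2} = 5184$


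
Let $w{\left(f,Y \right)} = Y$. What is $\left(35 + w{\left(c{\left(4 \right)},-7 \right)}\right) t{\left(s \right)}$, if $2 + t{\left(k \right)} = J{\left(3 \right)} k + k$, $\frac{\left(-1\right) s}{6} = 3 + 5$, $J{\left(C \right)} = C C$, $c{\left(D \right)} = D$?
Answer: $-13496$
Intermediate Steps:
$J{\left(C \right)} = C^{2}$
$s = -48$ ($s = - 6 \left(3 + 5\right) = \left(-6\right) 8 = -48$)
$t{\left(k \right)} = -2 + 10 k$ ($t{\left(k \right)} = -2 + \left(3^{2} k + k\right) = -2 + \left(9 k + k\right) = -2 + 10 k$)
$\left(35 + w{\left(c{\left(4 \right)},-7 \right)}\right) t{\left(s \right)} = \left(35 - 7\right) \left(-2 + 10 \left(-48\right)\right) = 28 \left(-2 - 480\right) = 28 \left(-482\right) = -13496$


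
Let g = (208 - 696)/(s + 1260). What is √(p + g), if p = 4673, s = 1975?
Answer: √48902417745/3235 ≈ 68.358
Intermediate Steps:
g = -488/3235 (g = (208 - 696)/(1975 + 1260) = -488/3235 ≈ -0.15085)
√(p + g) = √(4673 - 488/3235) = √(15116667/3235) = √48902417745/3235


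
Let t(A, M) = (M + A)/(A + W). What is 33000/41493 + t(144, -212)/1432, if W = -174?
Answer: 118375127/148544940 ≈ 0.79690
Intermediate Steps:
t(A, M) = (A + M)/(-174 + A) (t(A, M) = (M + A)/(A - 174) = (A + M)/(-174 + A))
33000/41493 + t(144, -212)/1432 = 33000/41493 + ((144 - 212)/(-174 + 144))/1432 = 33000*(1/41493) + (-68/(-30))*(1/1432) = 11000/13831 - 1/30*(-68)*(1/1432) = 11000/13831 + (34/15)*(1/1432) = 11000/13831 + 17/10740 = 118375127/148544940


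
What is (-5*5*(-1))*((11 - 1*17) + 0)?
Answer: -150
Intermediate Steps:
(-5*5*(-1))*((11 - 1*17) + 0) = (-25*(-1))*((11 - 17) + 0) = 25*(-6 + 0) = 25*(-6) = -150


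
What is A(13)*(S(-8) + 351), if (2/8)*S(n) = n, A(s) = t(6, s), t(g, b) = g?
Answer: 1914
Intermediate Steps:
A(s) = 6
S(n) = 4*n
A(13)*(S(-8) + 351) = 6*(4*(-8) + 351) = 6*(-32 + 351) = 6*319 = 1914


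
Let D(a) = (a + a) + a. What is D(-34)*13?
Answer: -1326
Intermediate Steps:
D(a) = 3*a (D(a) = 2*a + a = 3*a)
D(-34)*13 = (3*(-34))*13 = -102*13 = -1326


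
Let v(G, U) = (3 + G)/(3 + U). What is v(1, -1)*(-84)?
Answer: -168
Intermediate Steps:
v(G, U) = (3 + G)/(3 + U)
v(1, -1)*(-84) = ((3 + 1)/(3 - 1))*(-84) = (4/2)*(-84) = ((½)*4)*(-84) = 2*(-84) = -168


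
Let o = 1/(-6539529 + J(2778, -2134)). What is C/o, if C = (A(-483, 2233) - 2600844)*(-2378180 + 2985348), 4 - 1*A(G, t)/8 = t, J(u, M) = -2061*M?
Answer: 3404703634720784640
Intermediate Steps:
A(G, t) = 32 - 8*t
o = -1/2141355 (o = 1/(-6539529 - 2061*(-2134)) = 1/(-6539529 + 4398174) = 1/(-2141355) = -1/2141355 ≈ -4.6699e-7)
C = -1589976269568 (C = ((32 - 8*2233) - 2600844)*(-2378180 + 2985348) = ((32 - 17864) - 2600844)*607168 = (-17832 - 2600844)*607168 = -2618676*607168 = -1589976269568)
C/o = -1589976269568/(-1/2141355) = -1589976269568*(-2141355) = 3404703634720784640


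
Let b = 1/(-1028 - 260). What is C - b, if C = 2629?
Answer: 3386153/1288 ≈ 2629.0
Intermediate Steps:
b = -1/1288 (b = 1/(-1288) = -1/1288 ≈ -0.00077640)
C - b = 2629 - 1*(-1/1288) = 2629 + 1/1288 = 3386153/1288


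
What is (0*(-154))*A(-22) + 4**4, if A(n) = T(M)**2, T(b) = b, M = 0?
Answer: 256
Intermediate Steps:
A(n) = 0 (A(n) = 0**2 = 0)
(0*(-154))*A(-22) + 4**4 = (0*(-154))*0 + 4**4 = 0*0 + 256 = 0 + 256 = 256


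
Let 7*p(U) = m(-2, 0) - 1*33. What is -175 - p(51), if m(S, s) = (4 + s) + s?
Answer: -1196/7 ≈ -170.86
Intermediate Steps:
m(S, s) = 4 + 2*s
p(U) = -29/7 (p(U) = ((4 + 2*0) - 1*33)/7 = ((4 + 0) - 33)/7 = (4 - 33)/7 = (⅐)*(-29) = -29/7)
-175 - p(51) = -175 - 1*(-29/7) = -175 + 29/7 = -1196/7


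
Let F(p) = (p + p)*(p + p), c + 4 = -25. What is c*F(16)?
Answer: -29696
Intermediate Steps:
c = -29 (c = -4 - 25 = -29)
F(p) = 4*p**2 (F(p) = (2*p)*(2*p) = 4*p**2)
c*F(16) = -116*16**2 = -116*256 = -29*1024 = -29696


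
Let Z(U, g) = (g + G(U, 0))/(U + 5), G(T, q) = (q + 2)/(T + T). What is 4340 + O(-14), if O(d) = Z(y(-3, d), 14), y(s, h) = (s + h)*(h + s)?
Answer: 122918829/28322 ≈ 4340.0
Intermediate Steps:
G(T, q) = (2 + q)/(2*T) (G(T, q) = (2 + q)/((2*T)) = (2 + q)*(1/(2*T)) = (2 + q)/(2*T))
y(s, h) = (h + s)**2 (y(s, h) = (h + s)*(h + s) = (h + s)**2)
Z(U, g) = (g + 1/U)/(5 + U) (Z(U, g) = (g + (2 + 0)/(2*U))/(U + 5) = (g + (1/2)*2/U)/(5 + U) = (g + 1/U)/(5 + U))
O(d) = (1 + 14*(-3 + d)**2)/((-3 + d)**2*(5 + (-3 + d)**2)) (O(d) = (1 + (d - 3)**2*14)/(((d - 3)**2)*(5 + (d - 3)**2)) = (1 + (-3 + d)**2*14)/(((-3 + d)**2)*(5 + (-3 + d)**2)) = (1 + 14*(-3 + d)**2)/((-3 + d)**2*(5 + (-3 + d)**2)))
4340 + O(-14) = 4340 + (1 + 14*(-3 - 14)**2)/((-3 - 14)**2*(5 + (-3 - 14)**2)) = 4340 + (1 + 14*(-17)**2)/((-17)**2*(5 + (-17)**2)) = 4340 + (1 + 14*289)/(289*(5 + 289)) = 4340 + (1/289)*(1 + 4046)/294 = 4340 + (1/289)*(1/294)*4047 = 4340 + 1349/28322 = 122918829/28322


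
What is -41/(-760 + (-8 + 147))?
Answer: 41/621 ≈ 0.066023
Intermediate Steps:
-41/(-760 + (-8 + 147)) = -41/(-760 + 139) = -41/(-621) = -41*(-1/621) = 41/621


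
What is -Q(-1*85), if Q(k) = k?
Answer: 85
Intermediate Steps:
-Q(-1*85) = -(-1)*85 = -1*(-85) = 85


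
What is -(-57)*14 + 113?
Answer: 911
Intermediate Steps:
-(-57)*14 + 113 = -19*(-42) + 113 = 798 + 113 = 911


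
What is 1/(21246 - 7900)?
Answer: 1/13346 ≈ 7.4929e-5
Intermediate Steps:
1/(21246 - 7900) = 1/13346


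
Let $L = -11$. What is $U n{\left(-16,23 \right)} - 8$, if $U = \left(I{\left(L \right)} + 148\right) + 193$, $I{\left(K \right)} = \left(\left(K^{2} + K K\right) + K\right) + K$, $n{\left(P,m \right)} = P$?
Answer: $-8984$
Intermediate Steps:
$I{\left(K \right)} = 2 K + 2 K^{2}$ ($I{\left(K \right)} = \left(\left(K^{2} + K^{2}\right) + K\right) + K = \left(2 K^{2} + K\right) + K = \left(K + 2 K^{2}\right) + K = 2 K + 2 K^{2}$)
$U = 561$ ($U = \left(2 \left(-11\right) \left(1 - 11\right) + 148\right) + 193 = \left(2 \left(-11\right) \left(-10\right) + 148\right) + 193 = \left(220 + 148\right) + 193 = 368 + 193 = 561$)
$U n{\left(-16,23 \right)} - 8 = 561 \left(-16\right) - 8 = -8976 - 8 = -8984$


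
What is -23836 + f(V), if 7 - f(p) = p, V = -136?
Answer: -23693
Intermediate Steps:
f(p) = 7 - p
-23836 + f(V) = -23836 + (7 - 1*(-136)) = -23836 + (7 + 136) = -23836 + 143 = -23693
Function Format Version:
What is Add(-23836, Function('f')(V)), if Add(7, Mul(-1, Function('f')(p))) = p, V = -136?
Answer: -23693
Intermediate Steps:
Function('f')(p) = Add(7, Mul(-1, p))
Add(-23836, Function('f')(V)) = Add(-23836, Add(7, Mul(-1, -136))) = Add(-23836, Add(7, 136)) = Add(-23836, 143) = -23693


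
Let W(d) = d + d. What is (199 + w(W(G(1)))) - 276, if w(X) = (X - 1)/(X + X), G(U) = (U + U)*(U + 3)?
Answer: -2449/32 ≈ -76.531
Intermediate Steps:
G(U) = 2*U*(3 + U) (G(U) = (2*U)*(3 + U) = 2*U*(3 + U))
W(d) = 2*d
w(X) = (-1 + X)/(2*X) (w(X) = (-1 + X)/((2*X)) = (-1 + X)*(1/(2*X)) = (-1 + X)/(2*X))
(199 + w(W(G(1)))) - 276 = (199 + (-1 + 2*(2*1*(3 + 1)))/(2*((2*(2*1*(3 + 1)))))) - 276 = (199 + (-1 + 2*(2*1*4))/(2*((2*(2*1*4))))) - 276 = (199 + (-1 + 2*8)/(2*((2*8)))) - 276 = (199 + (½)*(-1 + 16)/16) - 276 = (199 + (½)*(1/16)*15) - 276 = (199 + 15/32) - 276 = 6383/32 - 276 = -2449/32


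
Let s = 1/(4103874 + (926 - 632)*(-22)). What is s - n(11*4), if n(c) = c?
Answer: -180285863/4097406 ≈ -44.000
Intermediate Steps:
s = 1/4097406 (s = 1/(4103874 + 294*(-22)) = 1/(4103874 - 6468) = 1/4097406 ≈ 2.4406e-7)
s - n(11*4) = 1/4097406 - 11*4 = 1/4097406 - 1*44 = 1/4097406 - 44 = -180285863/4097406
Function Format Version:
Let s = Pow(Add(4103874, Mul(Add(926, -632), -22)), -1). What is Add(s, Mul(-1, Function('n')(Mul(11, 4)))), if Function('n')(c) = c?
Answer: Rational(-180285863, 4097406) ≈ -44.000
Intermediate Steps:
s = Rational(1, 4097406) (s = Pow(Add(4103874, Mul(294, -22)), -1) = Pow(Add(4103874, -6468), -1) = Pow(4097406, -1) = Rational(1, 4097406) ≈ 2.4406e-7)
Add(s, Mul(-1, Function('n')(Mul(11, 4)))) = Add(Rational(1, 4097406), Mul(-1, Mul(11, 4))) = Add(Rational(1, 4097406), Mul(-1, 44)) = Add(Rational(1, 4097406), -44) = Rational(-180285863, 4097406)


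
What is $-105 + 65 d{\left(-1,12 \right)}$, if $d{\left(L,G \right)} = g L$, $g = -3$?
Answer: $90$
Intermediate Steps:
$d{\left(L,G \right)} = - 3 L$
$-105 + 65 d{\left(-1,12 \right)} = -105 + 65 \left(\left(-3\right) \left(-1\right)\right) = -105 + 65 \cdot 3 = -105 + 195 = 90$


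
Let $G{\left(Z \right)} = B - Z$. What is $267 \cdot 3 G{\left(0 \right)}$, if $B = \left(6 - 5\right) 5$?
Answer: $4005$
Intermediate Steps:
$B = 5$ ($B = 1 \cdot 5 = 5$)
$G{\left(Z \right)} = 5 - Z$
$267 \cdot 3 G{\left(0 \right)} = 267 \cdot 3 \left(5 - 0\right) = 267 \cdot 3 \left(5 + 0\right) = 267 \cdot 3 \cdot 5 = 267 \cdot 15 = 4005$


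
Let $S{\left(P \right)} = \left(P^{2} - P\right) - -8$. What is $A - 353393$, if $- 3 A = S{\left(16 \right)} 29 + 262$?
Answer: $- \frac{1067633}{3} \approx -3.5588 \cdot 10^{5}$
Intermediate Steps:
$S{\left(P \right)} = 8 + P^{2} - P$ ($S{\left(P \right)} = \left(P^{2} - P\right) + 8 = 8 + P^{2} - P$)
$A = - \frac{7454}{3}$ ($A = - \frac{\left(8 + 16^{2} - 16\right) 29 + 262}{3} = - \frac{\left(8 + 256 - 16\right) 29 + 262}{3} = - \frac{248 \cdot 29 + 262}{3} = - \frac{7192 + 262}{3} = \left(- \frac{1}{3}\right) 7454 = - \frac{7454}{3} \approx -2484.7$)
$A - 353393 = - \frac{7454}{3} - 353393 = - \frac{1067633}{3}$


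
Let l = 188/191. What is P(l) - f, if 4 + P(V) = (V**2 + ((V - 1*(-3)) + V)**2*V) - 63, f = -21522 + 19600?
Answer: 13101464397/6967871 ≈ 1880.3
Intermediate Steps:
f = -1922
l = 188/191 (l = 188*(1/191) = 188/191 ≈ 0.98429)
P(V) = -67 + V**2 + V*(3 + 2*V)**2 (P(V) = -4 + ((V**2 + ((V - 1*(-3)) + V)**2*V) - 63) = -4 + ((V**2 + ((V + 3) + V)**2*V) - 63) = -4 + ((V**2 + ((3 + V) + V)**2*V) - 63) = -4 + ((V**2 + (3 + 2*V)**2*V) - 63) = -4 + ((V**2 + V*(3 + 2*V)**2) - 63) = -4 + (-63 + V**2 + V*(3 + 2*V)**2) = -67 + V**2 + V*(3 + 2*V)**2)
P(l) - f = (-67 + (188/191)**2 + 188*(3 + 2*(188/191))**2/191) - 1*(-1922) = (-67 + 35344/36481 + 188*(3 + 376/191)**2/191) + 1922 = (-67 + 35344/36481 + 188*(949/191)**2/191) + 1922 = (-67 + 35344/36481 + (188/191)*(900601/36481)) + 1922 = (-67 + 35344/36481 + 169312988/6967871) + 1922 = -290783665/6967871 + 1922 = 13101464397/6967871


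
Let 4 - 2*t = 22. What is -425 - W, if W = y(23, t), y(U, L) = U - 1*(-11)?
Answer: -459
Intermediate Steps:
t = -9 (t = 2 - 1/2*22 = 2 - 11 = -9)
y(U, L) = 11 + U (y(U, L) = U + 11 = 11 + U)
W = 34 (W = 11 + 23 = 34)
-425 - W = -425 - 1*34 = -425 - 34 = -459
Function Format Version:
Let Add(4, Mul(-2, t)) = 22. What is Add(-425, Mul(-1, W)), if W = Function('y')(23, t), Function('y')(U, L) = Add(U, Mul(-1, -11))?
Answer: -459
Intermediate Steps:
t = -9 (t = Add(2, Mul(Rational(-1, 2), 22)) = Add(2, -11) = -9)
Function('y')(U, L) = Add(11, U) (Function('y')(U, L) = Add(U, 11) = Add(11, U))
W = 34 (W = Add(11, 23) = 34)
Add(-425, Mul(-1, W)) = Add(-425, Mul(-1, 34)) = Add(-425, -34) = -459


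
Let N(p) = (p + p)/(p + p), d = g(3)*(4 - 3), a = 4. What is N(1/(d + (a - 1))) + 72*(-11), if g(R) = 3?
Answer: -791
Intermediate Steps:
d = 3 (d = 3*(4 - 3) = 3*1 = 3)
N(p) = 1 (N(p) = (2*p)/((2*p)) = (2*p)*(1/(2*p)) = 1)
N(1/(d + (a - 1))) + 72*(-11) = 1 + 72*(-11) = 1 - 792 = -791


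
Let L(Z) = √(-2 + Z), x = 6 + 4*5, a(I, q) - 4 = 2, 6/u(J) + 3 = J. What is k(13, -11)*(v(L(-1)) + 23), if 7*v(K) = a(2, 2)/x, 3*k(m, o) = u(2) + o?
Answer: -35632/273 ≈ -130.52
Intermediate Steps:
u(J) = 6/(-3 + J)
a(I, q) = 6 (a(I, q) = 4 + 2 = 6)
x = 26 (x = 6 + 20 = 26)
k(m, o) = -2 + o/3 (k(m, o) = (6/(-3 + 2) + o)/3 = (6/(-1) + o)/3 = (6*(-1) + o)/3 = (-6 + o)/3 = -2 + o/3)
v(K) = 3/91 (v(K) = (6/26)/7 = (6*(1/26))/7 = (⅐)*(3/13) = 3/91)
k(13, -11)*(v(L(-1)) + 23) = (-2 + (⅓)*(-11))*(3/91 + 23) = (-2 - 11/3)*(2096/91) = -17/3*2096/91 = -35632/273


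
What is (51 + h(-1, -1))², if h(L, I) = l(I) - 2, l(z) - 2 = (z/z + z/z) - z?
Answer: 2916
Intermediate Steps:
l(z) = 4 - z (l(z) = 2 + ((z/z + z/z) - z) = 2 + ((1 + 1) - z) = 2 + (2 - z) = 4 - z)
h(L, I) = 2 - I (h(L, I) = (4 - I) - 2 = 2 - I)
(51 + h(-1, -1))² = (51 + (2 - 1*(-1)))² = (51 + (2 + 1))² = (51 + 3)² = 54² = 2916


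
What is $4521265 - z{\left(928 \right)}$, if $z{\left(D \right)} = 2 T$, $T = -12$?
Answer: $4521289$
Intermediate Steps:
$z{\left(D \right)} = -24$ ($z{\left(D \right)} = 2 \left(-12\right) = -24$)
$4521265 - z{\left(928 \right)} = 4521265 - -24 = 4521265 + 24 = 4521289$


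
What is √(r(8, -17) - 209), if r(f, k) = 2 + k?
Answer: 4*I*√14 ≈ 14.967*I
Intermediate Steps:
√(r(8, -17) - 209) = √((2 - 17) - 209) = √(-15 - 209) = √(-224) = 4*I*√14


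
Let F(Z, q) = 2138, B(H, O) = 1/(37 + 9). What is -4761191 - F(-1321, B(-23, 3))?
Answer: -4763329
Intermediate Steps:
B(H, O) = 1/46
-4761191 - F(-1321, B(-23, 3)) = -4761191 - 1*2138 = -4761191 - 2138 = -4763329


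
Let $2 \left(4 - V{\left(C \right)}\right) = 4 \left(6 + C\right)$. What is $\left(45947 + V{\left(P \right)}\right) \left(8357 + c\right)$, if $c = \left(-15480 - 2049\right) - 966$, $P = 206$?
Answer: $-461552726$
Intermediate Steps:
$c = -18495$ ($c = -17529 - 966 = -18495$)
$V{\left(C \right)} = -8 - 2 C$ ($V{\left(C \right)} = 4 - \frac{4 \left(6 + C\right)}{2} = 4 - \frac{24 + 4 C}{2} = 4 - \left(12 + 2 C\right) = -8 - 2 C$)
$\left(45947 + V{\left(P \right)}\right) \left(8357 + c\right) = \left(45947 - 420\right) \left(8357 - 18495\right) = \left(45947 - 420\right) \left(-10138\right) = 45527 \left(-10138\right) = -461552726$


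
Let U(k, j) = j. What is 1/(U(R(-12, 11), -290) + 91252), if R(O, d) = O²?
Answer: 1/90962 ≈ 1.0994e-5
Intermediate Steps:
1/(U(R(-12, 11), -290) + 91252) = 1/(-290 + 91252) = 1/90962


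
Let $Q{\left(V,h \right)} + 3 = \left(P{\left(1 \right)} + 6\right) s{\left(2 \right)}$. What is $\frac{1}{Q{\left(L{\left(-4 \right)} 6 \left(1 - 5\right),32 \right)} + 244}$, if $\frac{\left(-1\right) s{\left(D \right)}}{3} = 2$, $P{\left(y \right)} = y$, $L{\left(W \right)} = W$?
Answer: $\frac{1}{199} \approx 0.0050251$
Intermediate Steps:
$s{\left(D \right)} = -6$ ($s{\left(D \right)} = \left(-3\right) 2 = -6$)
$Q{\left(V,h \right)} = -45$ ($Q{\left(V,h \right)} = -3 + \left(1 + 6\right) \left(-6\right) = -3 + 7 \left(-6\right) = -3 - 42 = -45$)
$\frac{1}{Q{\left(L{\left(-4 \right)} 6 \left(1 - 5\right),32 \right)} + 244} = \frac{1}{-45 + 244} = \frac{1}{199}$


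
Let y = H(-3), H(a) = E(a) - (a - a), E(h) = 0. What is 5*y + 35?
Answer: 35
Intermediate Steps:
H(a) = 0 (H(a) = 0 - (a - a) = 0 - 1*0 = 0 + 0 = 0)
y = 0
5*y + 35 = 5*0 + 35 = 0 + 35 = 35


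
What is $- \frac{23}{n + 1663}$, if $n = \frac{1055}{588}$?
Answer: $- \frac{13524}{978899} \approx -0.013816$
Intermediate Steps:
$n = \frac{1055}{588}$ ($n = 1055 \cdot \frac{1}{588} = \frac{1055}{588} \approx 1.7942$)
$- \frac{23}{n + 1663} = - \frac{23}{\frac{1055}{588} + 1663} = - \frac{23}{\frac{978899}{588}} = \left(-23\right) \frac{588}{978899} = - \frac{13524}{978899}$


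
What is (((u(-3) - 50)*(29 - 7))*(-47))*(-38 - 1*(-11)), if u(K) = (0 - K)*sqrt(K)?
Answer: -1395900 + 83754*I*sqrt(3) ≈ -1.3959e+6 + 1.4507e+5*I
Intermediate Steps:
u(K) = -K**(3/2) (u(K) = (-K)*sqrt(K) = -K**(3/2))
(((u(-3) - 50)*(29 - 7))*(-47))*(-38 - 1*(-11)) = (((-(-3)**(3/2) - 50)*(29 - 7))*(-47))*(-38 - 1*(-11)) = (((-(-3)*I*sqrt(3) - 50)*22)*(-47))*(-38 + 11) = (((3*I*sqrt(3) - 50)*22)*(-47))*(-27) = (((-50 + 3*I*sqrt(3))*22)*(-47))*(-27) = ((-1100 + 66*I*sqrt(3))*(-47))*(-27) = (51700 - 3102*I*sqrt(3))*(-27) = -1395900 + 83754*I*sqrt(3)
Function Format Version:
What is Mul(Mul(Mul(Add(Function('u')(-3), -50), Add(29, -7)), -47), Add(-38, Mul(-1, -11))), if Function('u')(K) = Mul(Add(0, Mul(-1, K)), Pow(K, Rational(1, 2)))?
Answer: Add(-1395900, Mul(83754, I, Pow(3, Rational(1, 2)))) ≈ Add(-1.3959e+6, Mul(1.4507e+5, I))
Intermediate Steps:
Function('u')(K) = Mul(-1, Pow(K, Rational(3, 2))) (Function('u')(K) = Mul(Mul(-1, K), Pow(K, Rational(1, 2))) = Mul(-1, Pow(K, Rational(3, 2))))
Mul(Mul(Mul(Add(Function('u')(-3), -50), Add(29, -7)), -47), Add(-38, Mul(-1, -11))) = Mul(Mul(Mul(Add(Mul(-1, Pow(-3, Rational(3, 2))), -50), Add(29, -7)), -47), Add(-38, Mul(-1, -11))) = Mul(Mul(Mul(Add(Mul(-1, Mul(-3, I, Pow(3, Rational(1, 2)))), -50), 22), -47), Add(-38, 11)) = Mul(Mul(Mul(Add(Mul(3, I, Pow(3, Rational(1, 2))), -50), 22), -47), -27) = Mul(Mul(Mul(Add(-50, Mul(3, I, Pow(3, Rational(1, 2)))), 22), -47), -27) = Mul(Mul(Add(-1100, Mul(66, I, Pow(3, Rational(1, 2)))), -47), -27) = Mul(Add(51700, Mul(-3102, I, Pow(3, Rational(1, 2)))), -27) = Add(-1395900, Mul(83754, I, Pow(3, Rational(1, 2))))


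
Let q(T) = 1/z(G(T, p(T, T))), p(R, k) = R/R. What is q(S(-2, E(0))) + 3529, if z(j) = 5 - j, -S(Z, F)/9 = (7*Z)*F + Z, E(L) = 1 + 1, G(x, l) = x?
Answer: 935184/265 ≈ 3529.0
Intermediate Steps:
p(R, k) = 1
E(L) = 2
S(Z, F) = -9*Z - 63*F*Z (S(Z, F) = -9*((7*Z)*F + Z) = -9*(7*F*Z + Z) = -9*(Z + 7*F*Z) = -9*Z - 63*F*Z)
q(T) = 1/(5 - T)
q(S(-2, E(0))) + 3529 = -1/(-5 - 9*(-2)*(1 + 7*2)) + 3529 = -1/(-5 - 9*(-2)*(1 + 14)) + 3529 = -1/(-5 - 9*(-2)*15) + 3529 = -1/(-5 + 270) + 3529 = -1/265 + 3529 = 935184/265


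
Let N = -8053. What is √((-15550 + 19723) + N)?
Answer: 2*I*√970 ≈ 62.29*I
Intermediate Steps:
√((-15550 + 19723) + N) = √((-15550 + 19723) - 8053) = √(4173 - 8053) = √(-3880) = 2*I*√970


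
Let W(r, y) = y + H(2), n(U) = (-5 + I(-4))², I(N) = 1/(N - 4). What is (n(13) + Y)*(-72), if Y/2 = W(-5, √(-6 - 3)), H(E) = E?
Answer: -17433/8 - 432*I ≈ -2179.1 - 432.0*I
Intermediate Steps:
I(N) = 1/(-4 + N)
n(U) = 1681/64 (n(U) = (-5 + 1/(-4 - 4))² = (-5 + 1/(-8))² = (-5 - ⅛)² = (-41/8)² = 1681/64)
W(r, y) = 2 + y (W(r, y) = y + 2 = 2 + y)
Y = 4 + 6*I (Y = 2*(2 + √(-6 - 3)) = 2*(2 + √(-9)) = 2*(2 + 3*I) = 4 + 6*I ≈ 4.0 + 6.0*I)
(n(13) + Y)*(-72) = (1681/64 + (4 + 6*I))*(-72) = (1937/64 + 6*I)*(-72) = -17433/8 - 432*I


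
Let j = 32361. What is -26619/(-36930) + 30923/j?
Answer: 667801283/398363910 ≈ 1.6764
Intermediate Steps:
-26619/(-36930) + 30923/j = -26619/(-36930) + 30923/32361 = -26619*(-1/36930) + 30923*(1/32361) = 8873/12310 + 30923/32361 = 667801283/398363910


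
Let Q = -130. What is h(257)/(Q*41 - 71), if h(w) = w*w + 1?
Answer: -66050/5401 ≈ -12.229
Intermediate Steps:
h(w) = 1 + w² (h(w) = w² + 1 = 1 + w²)
h(257)/(Q*41 - 71) = (1 + 257²)/(-130*41 - 71) = (1 + 66049)/(-5330 - 71) = 66050/(-5401) = 66050*(-1/5401) = -66050/5401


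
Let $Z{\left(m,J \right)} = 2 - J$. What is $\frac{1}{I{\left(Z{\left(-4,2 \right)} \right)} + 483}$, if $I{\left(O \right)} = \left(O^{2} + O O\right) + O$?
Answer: $\frac{1}{483} \approx 0.0020704$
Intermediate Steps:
$I{\left(O \right)} = O + 2 O^{2}$ ($I{\left(O \right)} = \left(O^{2} + O^{2}\right) + O = 2 O^{2} + O = O + 2 O^{2}$)
$\frac{1}{I{\left(Z{\left(-4,2 \right)} \right)} + 483} = \frac{1}{\left(2 - 2\right) \left(1 + 2 \left(2 - 2\right)\right) + 483} = \frac{1}{0 \left(1 + 2 \cdot 0\right) + 483} = \frac{1}{0 \left(1 + 0\right) + 483} = \frac{1}{0 \cdot 1 + 483} = \frac{1}{0 + 483} = \frac{1}{483}$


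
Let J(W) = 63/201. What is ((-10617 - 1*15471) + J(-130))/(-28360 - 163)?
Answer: 1747875/1911041 ≈ 0.91462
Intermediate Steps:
J(W) = 21/67 (J(W) = 63*(1/201) = 21/67)
((-10617 - 1*15471) + J(-130))/(-28360 - 163) = ((-10617 - 1*15471) + 21/67)/(-28360 - 163) = ((-10617 - 15471) + 21/67)/(-28523) = (-26088 + 21/67)*(-1/28523) = -1747875/67*(-1/28523) = 1747875/1911041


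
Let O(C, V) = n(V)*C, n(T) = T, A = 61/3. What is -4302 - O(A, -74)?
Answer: -8392/3 ≈ -2797.3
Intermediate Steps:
A = 61/3 (A = 61*(1/3) = 61/3 ≈ 20.333)
O(C, V) = C*V (O(C, V) = V*C = C*V)
-4302 - O(A, -74) = -4302 - 61*(-74)/3 = -4302 - 1*(-4514/3) = -4302 + 4514/3 = -8392/3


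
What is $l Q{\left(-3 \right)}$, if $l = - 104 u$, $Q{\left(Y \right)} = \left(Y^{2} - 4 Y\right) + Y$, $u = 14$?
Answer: $-26208$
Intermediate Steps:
$Q{\left(Y \right)} = Y^{2} - 3 Y$
$l = -1456$ ($l = \left(-104\right) 14 = -1456$)
$l Q{\left(-3 \right)} = - 1456 \left(- 3 \left(-3 - 3\right)\right) = - 1456 \left(\left(-3\right) \left(-6\right)\right) = \left(-1456\right) 18 = -26208$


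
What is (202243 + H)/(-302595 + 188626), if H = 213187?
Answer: -415430/113969 ≈ -3.6451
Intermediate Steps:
(202243 + H)/(-302595 + 188626) = (202243 + 213187)/(-302595 + 188626) = 415430/(-113969) = 415430*(-1/113969) = -415430/113969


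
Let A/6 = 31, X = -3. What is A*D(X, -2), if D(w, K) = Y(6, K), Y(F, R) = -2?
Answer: -372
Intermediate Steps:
A = 186 (A = 6*31 = 186)
D(w, K) = -2
A*D(X, -2) = 186*(-2) = -372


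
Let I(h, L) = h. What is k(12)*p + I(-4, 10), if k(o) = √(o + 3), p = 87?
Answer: -4 + 87*√15 ≈ 332.95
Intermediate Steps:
k(o) = √(3 + o)
k(12)*p + I(-4, 10) = √(3 + 12)*87 - 4 = √15*87 - 4 = 87*√15 - 4 = -4 + 87*√15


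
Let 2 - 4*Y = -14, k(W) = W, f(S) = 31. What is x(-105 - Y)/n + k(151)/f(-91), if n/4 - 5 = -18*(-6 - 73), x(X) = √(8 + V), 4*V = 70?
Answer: 151/31 + √102/11416 ≈ 4.8718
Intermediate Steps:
V = 35/2 (V = (¼)*70 = 35/2 ≈ 17.500)
Y = 4 (Y = ½ - ¼*(-14) = ½ + 7/2 = 4)
x(X) = √102/2 (x(X) = √(8 + 35/2) = √(51/2) = √102/2)
n = 5708 (n = 20 + 4*(-18*(-6 - 73)) = 20 + 4*(-18*(-79)) = 20 + 4*1422 = 20 + 5688 = 5708)
x(-105 - Y)/n + k(151)/f(-91) = (√102/2)/5708 + 151/31 = (√102/2)*(1/5708) + 151*(1/31) = √102/11416 + 151/31 = 151/31 + √102/11416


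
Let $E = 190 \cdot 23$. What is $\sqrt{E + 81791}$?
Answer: $\sqrt{86161} \approx 293.53$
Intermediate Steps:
$E = 4370$
$\sqrt{E + 81791} = \sqrt{4370 + 81791} = \sqrt{86161}$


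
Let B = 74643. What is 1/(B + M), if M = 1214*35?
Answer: 1/117133 ≈ 8.5373e-6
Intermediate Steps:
M = 42490
1/(B + M) = 1/(74643 + 42490) = 1/117133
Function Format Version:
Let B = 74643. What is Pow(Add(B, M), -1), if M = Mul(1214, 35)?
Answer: Rational(1, 117133) ≈ 8.5373e-6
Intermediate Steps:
M = 42490
Pow(Add(B, M), -1) = Pow(Add(74643, 42490), -1) = Pow(117133, -1) = Rational(1, 117133)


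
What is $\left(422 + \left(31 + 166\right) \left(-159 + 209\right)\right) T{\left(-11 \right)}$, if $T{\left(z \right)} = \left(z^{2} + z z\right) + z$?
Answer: $2372832$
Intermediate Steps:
$T{\left(z \right)} = z + 2 z^{2}$ ($T{\left(z \right)} = \left(z^{2} + z^{2}\right) + z = 2 z^{2} + z = z + 2 z^{2}$)
$\left(422 + \left(31 + 166\right) \left(-159 + 209\right)\right) T{\left(-11 \right)} = \left(422 + \left(31 + 166\right) \left(-159 + 209\right)\right) \left(- 11 \left(1 + 2 \left(-11\right)\right)\right) = \left(422 + 197 \cdot 50\right) \left(- 11 \left(1 - 22\right)\right) = \left(422 + 9850\right) \left(\left(-11\right) \left(-21\right)\right) = 10272 \cdot 231 = 2372832$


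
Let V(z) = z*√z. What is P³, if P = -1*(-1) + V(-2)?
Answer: -23 + 10*I*√2 ≈ -23.0 + 14.142*I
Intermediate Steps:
V(z) = z^(3/2)
P = 1 - 2*I*√2 (P = -1*(-1) + (-2)^(3/2) = 1 - 2*I*√2 ≈ 1.0 - 2.8284*I)
P³ = (1 - 2*I*√2)³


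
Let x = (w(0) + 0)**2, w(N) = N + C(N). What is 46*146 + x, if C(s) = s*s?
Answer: 6716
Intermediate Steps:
C(s) = s**2
w(N) = N + N**2
x = 0 (x = (0*(1 + 0) + 0)**2 = (0*1 + 0)**2 = (0 + 0)**2 = 0**2 = 0)
46*146 + x = 46*146 + 0 = 6716 + 0 = 6716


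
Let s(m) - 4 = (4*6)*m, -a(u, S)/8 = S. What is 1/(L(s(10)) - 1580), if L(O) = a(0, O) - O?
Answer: -1/3776 ≈ -0.00026483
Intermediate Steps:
a(u, S) = -8*S
s(m) = 4 + 24*m (s(m) = 4 + (4*6)*m = 4 + 24*m)
L(O) = -9*O (L(O) = -8*O - O = -9*O)
1/(L(s(10)) - 1580) = 1/(-9*(4 + 24*10) - 1580) = 1/(-9*(4 + 240) - 1580) = 1/(-9*244 - 1580) = 1/(-2196 - 1580) = 1/(-3776) = -1/3776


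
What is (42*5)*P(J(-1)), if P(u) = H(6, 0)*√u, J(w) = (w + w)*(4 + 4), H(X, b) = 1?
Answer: 840*I ≈ 840.0*I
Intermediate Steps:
J(w) = 16*w (J(w) = (2*w)*8 = 16*w)
P(u) = √u (P(u) = 1*√u = √u)
(42*5)*P(J(-1)) = (42*5)*√(16*(-1)) = 210*√(-16) = 210*(4*I) = 840*I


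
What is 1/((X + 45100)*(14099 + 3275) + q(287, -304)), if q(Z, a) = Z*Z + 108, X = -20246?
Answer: 1/431895873 ≈ 2.3154e-9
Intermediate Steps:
q(Z, a) = 108 + Z² (q(Z, a) = Z² + 108 = 108 + Z²)
1/((X + 45100)*(14099 + 3275) + q(287, -304)) = 1/((-20246 + 45100)*(14099 + 3275) + (108 + 287²)) = 1/(24854*17374 + (108 + 82369)) = 1/(431813396 + 82477) = 1/431895873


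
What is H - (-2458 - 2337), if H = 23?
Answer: 4818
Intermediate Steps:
H - (-2458 - 2337) = 23 - (-2458 - 2337) = 23 - 1*(-4795) = 23 + 4795 = 4818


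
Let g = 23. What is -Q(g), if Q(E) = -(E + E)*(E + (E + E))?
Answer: 3174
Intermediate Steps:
Q(E) = -6*E² (Q(E) = -2*E*(E + 2*E) = -2*E*3*E = -6*E²)
-Q(g) = -(-6)*23² = -(-6)*529 = -1*(-3174) = 3174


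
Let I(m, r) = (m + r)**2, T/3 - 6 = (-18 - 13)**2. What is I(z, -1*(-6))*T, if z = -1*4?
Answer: 11604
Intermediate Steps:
z = -4
T = 2901 (T = 18 + 3*(-18 - 13)**2 = 18 + 3*(-31)**2 = 18 + 3*961 = 18 + 2883 = 2901)
I(z, -1*(-6))*T = (-4 - 1*(-6))**2*2901 = (-4 + 6)**2*2901 = 2**2*2901 = 4*2901 = 11604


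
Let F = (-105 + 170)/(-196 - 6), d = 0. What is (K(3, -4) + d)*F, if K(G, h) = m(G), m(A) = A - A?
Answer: 0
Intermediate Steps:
m(A) = 0
K(G, h) = 0
F = -65/202 (F = 65/(-202) = 65*(-1/202) = -65/202 ≈ -0.32178)
(K(3, -4) + d)*F = (0 + 0)*(-65/202) = 0*(-65/202) = 0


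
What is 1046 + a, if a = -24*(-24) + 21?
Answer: 1643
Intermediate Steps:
a = 597 (a = 576 + 21 = 597)
1046 + a = 1046 + 597 = 1643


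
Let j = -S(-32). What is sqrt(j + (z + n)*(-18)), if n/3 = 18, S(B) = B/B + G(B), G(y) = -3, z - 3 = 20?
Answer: 2*I*sqrt(346) ≈ 37.202*I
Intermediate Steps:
z = 23 (z = 3 + 20 = 23)
S(B) = -2 (S(B) = B/B - 3 = 1 - 3 = -2)
n = 54 (n = 3*18 = 54)
j = 2 (j = -1*(-2) = 2)
sqrt(j + (z + n)*(-18)) = sqrt(2 + (23 + 54)*(-18)) = sqrt(2 + 77*(-18)) = sqrt(2 - 1386) = sqrt(-1384) = 2*I*sqrt(346)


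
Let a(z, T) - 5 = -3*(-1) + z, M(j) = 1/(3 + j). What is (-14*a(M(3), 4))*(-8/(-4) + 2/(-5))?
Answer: -2744/15 ≈ -182.93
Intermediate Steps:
a(z, T) = 8 + z (a(z, T) = 5 + (-3*(-1) + z) = 5 + (3 + z) = 8 + z)
(-14*a(M(3), 4))*(-8/(-4) + 2/(-5)) = (-14*(8 + 1/(3 + 3)))*(-8/(-4) + 2/(-5)) = (-14*(8 + 1/6))*(-8*(-1/4) + 2*(-1/5)) = (-14*(8 + 1/6))*(2 - 2/5) = -14*49/6*(8/5) = -343/3*8/5 = -2744/15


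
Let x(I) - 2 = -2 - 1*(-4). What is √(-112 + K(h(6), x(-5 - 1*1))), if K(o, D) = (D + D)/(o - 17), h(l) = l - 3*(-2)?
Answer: 2*I*√710/5 ≈ 10.658*I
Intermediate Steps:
x(I) = 4 (x(I) = 2 + (-2 - 1*(-4)) = 2 + (-2 + 4) = 2 + 2 = 4)
h(l) = 6 + l (h(l) = l + 6 = 6 + l)
K(o, D) = 2*D/(-17 + o) (K(o, D) = (2*D)/(-17 + o) = 2*D/(-17 + o))
√(-112 + K(h(6), x(-5 - 1*1))) = √(-112 + 2*4/(-17 + (6 + 6))) = √(-112 + 2*4/(-17 + 12)) = √(-112 + 2*4/(-5)) = √(-112 + 2*4*(-⅕)) = √(-112 - 8/5) = √(-568/5) = 2*I*√710/5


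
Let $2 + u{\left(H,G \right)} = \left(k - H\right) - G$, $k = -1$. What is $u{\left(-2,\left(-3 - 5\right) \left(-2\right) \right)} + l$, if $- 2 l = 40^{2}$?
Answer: $-817$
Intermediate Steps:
$l = -800$ ($l = - \frac{40^{2}}{2} = \left(- \frac{1}{2}\right) 1600 = -800$)
$u{\left(H,G \right)} = -3 - G - H$ ($u{\left(H,G \right)} = -2 - \left(1 + G + H\right) = -3 - G - H$)
$u{\left(-2,\left(-3 - 5\right) \left(-2\right) \right)} + l = \left(-3 - \left(-3 - 5\right) \left(-2\right) - -2\right) - 800 = \left(-3 - \left(-8\right) \left(-2\right) + 2\right) - 800 = \left(-3 - 16 + 2\right) - 800 = -17 - 800 = -817$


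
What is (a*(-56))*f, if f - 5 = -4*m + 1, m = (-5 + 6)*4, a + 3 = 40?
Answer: 20720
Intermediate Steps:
a = 37 (a = -3 + 40 = 37)
m = 4 (m = 1*4 = 4)
f = -10 (f = 5 + (-4*4 + 1) = 5 + (-16 + 1) = 5 - 15 = -10)
(a*(-56))*f = (37*(-56))*(-10) = -2072*(-10) = 20720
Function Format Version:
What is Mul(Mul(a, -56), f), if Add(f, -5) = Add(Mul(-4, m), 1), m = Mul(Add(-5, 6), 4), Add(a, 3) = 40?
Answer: 20720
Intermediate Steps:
a = 37 (a = Add(-3, 40) = 37)
m = 4 (m = Mul(1, 4) = 4)
f = -10 (f = Add(5, Add(Mul(-4, 4), 1)) = Add(5, Add(-16, 1)) = Add(5, -15) = -10)
Mul(Mul(a, -56), f) = Mul(Mul(37, -56), -10) = Mul(-2072, -10) = 20720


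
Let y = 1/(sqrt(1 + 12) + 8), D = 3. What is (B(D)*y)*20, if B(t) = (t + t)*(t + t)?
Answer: 1920/17 - 240*sqrt(13)/17 ≈ 62.039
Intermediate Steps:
y = 1/(8 + sqrt(13)) (y = 1/(sqrt(13) + 8) = 1/(8 + sqrt(13)) ≈ 0.086166)
B(t) = 4*t**2 (B(t) = (2*t)*(2*t) = 4*t**2)
(B(D)*y)*20 = ((4*3**2)*(8/51 - sqrt(13)/51))*20 = ((4*9)*(8/51 - sqrt(13)/51))*20 = (36*(8/51 - sqrt(13)/51))*20 = (96/17 - 12*sqrt(13)/17)*20 = 1920/17 - 240*sqrt(13)/17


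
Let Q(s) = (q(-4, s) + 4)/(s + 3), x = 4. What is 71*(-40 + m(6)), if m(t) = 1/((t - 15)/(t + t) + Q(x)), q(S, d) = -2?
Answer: -38908/13 ≈ -2992.9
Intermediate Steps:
Q(s) = 2/(3 + s) (Q(s) = (-2 + 4)/(s + 3) = 2/(3 + s))
m(t) = 1/(2/7 + (-15 + t)/(2*t)) (m(t) = 1/((t - 15)/(t + t) + 2/(3 + 4)) = 1/((-15 + t)/((2*t)) + 2/7) = 1/((-15 + t)*(1/(2*t)) + 2*(⅐)) = 1/((-15 + t)/(2*t) + 2/7) = 1/(2/7 + (-15 + t)/(2*t)))
71*(-40 + m(6)) = 71*(-40 + 14*6/(-105 + 11*6)) = 71*(-40 + 14*6/(-105 + 66)) = 71*(-40 + 14*6/(-39)) = 71*(-40 + 14*6*(-1/39)) = 71*(-40 - 28/13) = 71*(-548/13) = -38908/13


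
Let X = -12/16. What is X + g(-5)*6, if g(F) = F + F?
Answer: -243/4 ≈ -60.750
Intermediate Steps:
X = -¾ (X = -12*1/16 = -¾ ≈ -0.75000)
g(F) = 2*F
X + g(-5)*6 = -¾ + (2*(-5))*6 = -¾ - 10*6 = -¾ - 60 = -243/4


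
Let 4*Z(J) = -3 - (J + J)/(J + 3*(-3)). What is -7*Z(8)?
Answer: -91/4 ≈ -22.750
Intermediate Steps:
Z(J) = -¾ - J/(2*(-9 + J)) (Z(J) = (-3 - (J + J)/(J + 3*(-3)))/4 = (-3 - 2*J/(J - 9))/4 = (-3 - 2*J/(-9 + J))/4 = -¾ - J/(2*(-9 + J)))
-7*Z(8) = -7*(27 - 5*8)/(4*(-9 + 8)) = -7*(27 - 40)/(4*(-1)) = -7*(-1)*(-13)/4 = -7*13/4 = -91/4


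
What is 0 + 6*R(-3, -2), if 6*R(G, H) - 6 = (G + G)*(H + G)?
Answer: 36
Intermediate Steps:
R(G, H) = 1 + G*(G + H)/3 (R(G, H) = 1 + ((G + G)*(H + G))/6 = 1 + ((2*G)*(G + H))/6 = 1 + (2*G*(G + H))/6 = 1 + G*(G + H)/3)
0 + 6*R(-3, -2) = 0 + 6*(1 + (⅓)*(-3)² + (⅓)*(-3)*(-2)) = 0 + 6*(1 + (⅓)*9 + 2) = 0 + 6*(1 + 3 + 2) = 0 + 6*6 = 0 + 36 = 36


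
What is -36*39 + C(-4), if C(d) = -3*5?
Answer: -1419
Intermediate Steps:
C(d) = -15
-36*39 + C(-4) = -36*39 - 15 = -1404 - 15 = -1419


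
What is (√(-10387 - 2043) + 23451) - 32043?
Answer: -8592 + I*√12430 ≈ -8592.0 + 111.49*I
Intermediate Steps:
(√(-10387 - 2043) + 23451) - 32043 = (√(-12430) + 23451) - 32043 = (I*√12430 + 23451) - 32043 = (23451 + I*√12430) - 32043 = -8592 + I*√12430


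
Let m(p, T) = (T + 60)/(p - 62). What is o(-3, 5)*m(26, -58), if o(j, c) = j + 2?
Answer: 1/18 ≈ 0.055556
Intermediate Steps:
o(j, c) = 2 + j
m(p, T) = (60 + T)/(-62 + p)
o(-3, 5)*m(26, -58) = (2 - 3)*((60 - 58)/(-62 + 26)) = -2/(-36) = -(-1)*2/36 = -1*(-1/18) = 1/18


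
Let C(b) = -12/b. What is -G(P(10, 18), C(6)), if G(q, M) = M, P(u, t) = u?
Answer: 2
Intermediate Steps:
-G(P(10, 18), C(6)) = -(-12)/6 = -1*(-2) = 2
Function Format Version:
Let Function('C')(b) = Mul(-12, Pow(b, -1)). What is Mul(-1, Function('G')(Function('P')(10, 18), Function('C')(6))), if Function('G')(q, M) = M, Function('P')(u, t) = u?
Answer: 2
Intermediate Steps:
Mul(-1, Function('G')(Function('P')(10, 18), Function('C')(6))) = Mul(-1, Mul(-12, Pow(6, -1))) = Mul(-1, Mul(-12, Rational(1, 6))) = Mul(-1, -2) = 2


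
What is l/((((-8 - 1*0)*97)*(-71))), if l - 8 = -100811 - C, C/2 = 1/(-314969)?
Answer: -31749820105/17353532024 ≈ -1.8296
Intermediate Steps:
C = -2/314969 (C = 2/(-314969) = 2*(-1/314969) = -2/314969 ≈ -6.3498e-6)
l = -31749820105/314969 (l = 8 + (-100811 - 1*(-2/314969)) = 8 + (-100811 + 2/314969) = 8 - 31752339857/314969 = -31749820105/314969 ≈ -1.0080e+5)
l/((((-8 - 1*0)*97)*(-71))) = -31749820105*(-1/(6887*(-8 - 1*0)))/314969 = -31749820105*(-1/(6887*(-8 + 0)))/314969 = -31749820105/(314969*(-8*97*(-71))) = -31749820105/(314969*((-776*(-71)))) = -31749820105/314969/55096 = -31749820105/314969*1/55096 = -31749820105/17353532024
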